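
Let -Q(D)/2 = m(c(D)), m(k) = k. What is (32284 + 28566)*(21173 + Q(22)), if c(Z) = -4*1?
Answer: 1288863850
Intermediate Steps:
c(Z) = -4
Q(D) = 8 (Q(D) = -2*(-4) = 8)
(32284 + 28566)*(21173 + Q(22)) = (32284 + 28566)*(21173 + 8) = 60850*21181 = 1288863850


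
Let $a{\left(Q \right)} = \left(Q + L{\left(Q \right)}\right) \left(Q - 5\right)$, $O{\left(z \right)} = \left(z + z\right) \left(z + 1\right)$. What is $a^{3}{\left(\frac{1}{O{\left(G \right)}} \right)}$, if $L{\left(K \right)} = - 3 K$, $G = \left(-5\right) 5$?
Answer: $\frac{215892017999}{373248000000000000} \approx 5.7841 \cdot 10^{-7}$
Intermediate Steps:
$G = -25$
$O{\left(z \right)} = 2 z \left(1 + z\right)$
$a{\left(Q \right)} = - 2 Q \left(-5 + Q\right)$ ($a{\left(Q \right)} = \left(Q - 3 Q\right) \left(Q - 5\right) = - 2 Q \left(-5 + Q\right)$)
$a^{3}{\left(\frac{1}{O{\left(G \right)}} \right)} = \left(\frac{2 \left(5 - \frac{1}{2 \left(-25\right) \left(1 - 25\right)}\right)}{2 \left(-25\right) \left(1 - 25\right)}\right)^{3} = \left(\frac{2 \left(5 - \frac{1}{2 \left(-25\right) \left(-24\right)}\right)}{2 \left(-25\right) \left(-24\right)}\right)^{3} = \left(\frac{2 \left(5 - \frac{1}{1200}\right)}{1200}\right)^{3} = \left(2 \cdot \frac{1}{1200} \left(5 - \frac{1}{1200}\right)\right)^{3} = \left(2 \cdot \frac{1}{1200} \cdot \frac{5999}{1200}\right)^{3} = \left(\frac{5999}{720000}\right)^{3} = \frac{215892017999}{373248000000000000}$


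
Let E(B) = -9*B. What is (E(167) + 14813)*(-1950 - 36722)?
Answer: -514724320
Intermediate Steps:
(E(167) + 14813)*(-1950 - 36722) = (-9*167 + 14813)*(-1950 - 36722) = (-1503 + 14813)*(-38672) = 13310*(-38672) = -514724320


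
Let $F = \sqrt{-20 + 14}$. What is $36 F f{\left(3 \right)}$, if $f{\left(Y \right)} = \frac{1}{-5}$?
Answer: $- \frac{36 i \sqrt{6}}{5} \approx - 17.636 i$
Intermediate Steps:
$F = i \sqrt{6}$ ($F = \sqrt{-6} = i \sqrt{6} \approx 2.4495 i$)
$f{\left(Y \right)} = - \frac{1}{5}$
$36 F f{\left(3 \right)} = 36 i \sqrt{6} \left(- \frac{1}{5}\right) = - \frac{36 i \sqrt{6}}{5}$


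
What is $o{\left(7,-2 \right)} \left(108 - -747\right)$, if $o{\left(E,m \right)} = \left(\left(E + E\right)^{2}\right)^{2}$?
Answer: $32845680$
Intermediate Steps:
$o{\left(E,m \right)} = 16 E^{4}$ ($o{\left(E,m \right)} = \left(\left(2 E\right)^{2}\right)^{2} = \left(4 E^{2}\right)^{2} = 16 E^{4}$)
$o{\left(7,-2 \right)} \left(108 - -747\right) = 16 \cdot 7^{4} \left(108 - -747\right) = 16 \cdot 2401 \left(108 + 747\right) = 38416 \cdot 855 = 32845680$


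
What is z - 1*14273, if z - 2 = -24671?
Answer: -38942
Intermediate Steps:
z = -24669 (z = 2 - 24671 = -24669)
z - 1*14273 = -24669 - 1*14273 = -24669 - 14273 = -38942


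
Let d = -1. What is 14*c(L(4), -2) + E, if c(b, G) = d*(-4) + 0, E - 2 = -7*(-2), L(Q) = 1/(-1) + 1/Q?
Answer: 72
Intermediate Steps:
L(Q) = -1 + 1/Q (L(Q) = 1*(-1) + 1/Q = -1 + 1/Q)
E = 16 (E = 2 - 7*(-2) = 2 + 14 = 16)
c(b, G) = 4 (c(b, G) = -1*(-4) + 0 = 4 + 0 = 4)
14*c(L(4), -2) + E = 14*4 + 16 = 56 + 16 = 72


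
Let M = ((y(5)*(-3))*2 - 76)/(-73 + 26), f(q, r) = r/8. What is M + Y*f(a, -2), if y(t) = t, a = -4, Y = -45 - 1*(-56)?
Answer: -93/188 ≈ -0.49468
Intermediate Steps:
Y = 11 (Y = -45 + 56 = 11)
f(q, r) = r/8 (f(q, r) = r*(⅛) = r/8)
M = 106/47 (M = ((5*(-3))*2 - 76)/(-73 + 26) = (-15*2 - 76)/(-47) = (-30 - 76)*(-1/47) = -106*(-1/47) = 106/47 ≈ 2.2553)
M + Y*f(a, -2) = 106/47 + 11*((⅛)*(-2)) = 106/47 + 11*(-¼) = 106/47 - 11/4 = -93/188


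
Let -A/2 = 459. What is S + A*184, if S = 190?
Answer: -168722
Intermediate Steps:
A = -918 (A = -2*459 = -918)
S + A*184 = 190 - 918*184 = 190 - 168912 = -168722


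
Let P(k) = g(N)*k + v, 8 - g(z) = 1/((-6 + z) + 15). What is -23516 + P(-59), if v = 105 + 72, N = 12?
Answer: -499972/21 ≈ -23808.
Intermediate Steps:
v = 177
g(z) = 8 - 1/(9 + z) (g(z) = 8 - 1/((-6 + z) + 15) = 8 - 1/(9 + z))
P(k) = 177 + 167*k/21 (P(k) = ((71 + 8*12)/(9 + 12))*k + 177 = ((71 + 96)/21)*k + 177 = ((1/21)*167)*k + 177 = 167*k/21 + 177 = 177 + 167*k/21)
-23516 + P(-59) = -23516 + (177 + (167/21)*(-59)) = -23516 + (177 - 9853/21) = -23516 - 6136/21 = -499972/21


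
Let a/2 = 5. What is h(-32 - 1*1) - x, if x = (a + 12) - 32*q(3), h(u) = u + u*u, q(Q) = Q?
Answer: 1130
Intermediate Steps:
a = 10 (a = 2*5 = 10)
h(u) = u + u²
x = -74 (x = (10 + 12) - 32*3 = 22 - 96 = -74)
h(-32 - 1*1) - x = (-32 - 1*1)*(1 + (-32 - 1*1)) - 1*(-74) = (-32 - 1)*(1 + (-32 - 1)) + 74 = -33*(1 - 33) + 74 = -33*(-32) + 74 = 1056 + 74 = 1130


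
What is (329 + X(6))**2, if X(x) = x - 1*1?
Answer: 111556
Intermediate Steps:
X(x) = -1 + x (X(x) = x - 1 = -1 + x)
(329 + X(6))**2 = (329 + (-1 + 6))**2 = (329 + 5)**2 = 334**2 = 111556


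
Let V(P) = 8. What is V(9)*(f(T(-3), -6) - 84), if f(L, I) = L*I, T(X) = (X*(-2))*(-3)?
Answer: 192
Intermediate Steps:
T(X) = 6*X (T(X) = -2*X*(-3) = 6*X)
f(L, I) = I*L
V(9)*(f(T(-3), -6) - 84) = 8*(-36*(-3) - 84) = 8*(-6*(-18) - 84) = 8*(108 - 84) = 8*24 = 192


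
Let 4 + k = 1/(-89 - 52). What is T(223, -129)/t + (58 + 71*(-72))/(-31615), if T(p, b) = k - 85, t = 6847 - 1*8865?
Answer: 917411651/4497834435 ≈ 0.20397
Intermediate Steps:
k = -565/141 (k = -4 + 1/(-89 - 52) = -4 + 1/(-141) = -4 - 1/141 = -565/141 ≈ -4.0071)
t = -2018 (t = 6847 - 8865 = -2018)
T(p, b) = -12550/141 (T(p, b) = -565/141 - 85 = -12550/141)
T(223, -129)/t + (58 + 71*(-72))/(-31615) = -12550/141/(-2018) + (58 + 71*(-72))/(-31615) = -12550/141*(-1/2018) + (58 - 5112)*(-1/31615) = 6275/142269 - 5054*(-1/31615) = 6275/142269 + 5054/31615 = 917411651/4497834435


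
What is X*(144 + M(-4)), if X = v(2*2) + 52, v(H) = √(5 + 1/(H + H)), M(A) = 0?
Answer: 7488 + 36*√82 ≈ 7814.0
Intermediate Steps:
v(H) = √(5 + 1/(2*H))
X = 52 + √82/4 (X = √(20 + 2/((2*2)))/2 + 52 = √(20 + 2/4)/2 + 52 = √(20 + 2*(¼))/2 + 52 = √(20 + ½)/2 + 52 = √(41/2)/2 + 52 = (√82/2)/2 + 52 = √82/4 + 52 = 52 + √82/4 ≈ 54.264)
X*(144 + M(-4)) = (52 + √82/4)*(144 + 0) = (52 + √82/4)*144 = 7488 + 36*√82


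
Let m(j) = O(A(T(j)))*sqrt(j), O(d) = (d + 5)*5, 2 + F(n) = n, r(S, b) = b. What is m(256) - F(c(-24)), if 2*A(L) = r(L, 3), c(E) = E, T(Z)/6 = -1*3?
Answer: 546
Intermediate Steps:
T(Z) = -18 (T(Z) = 6*(-1*3) = 6*(-3) = -18)
F(n) = -2 + n
A(L) = 3/2 (A(L) = (1/2)*3 = 3/2)
O(d) = 25 + 5*d (O(d) = (5 + d)*5 = 25 + 5*d)
m(j) = 65*sqrt(j)/2 (m(j) = (25 + 5*(3/2))*sqrt(j) = (25 + 15/2)*sqrt(j) = 65*sqrt(j)/2)
m(256) - F(c(-24)) = 65*sqrt(256)/2 - (-2 - 24) = (65/2)*16 - 1*(-26) = 520 + 26 = 546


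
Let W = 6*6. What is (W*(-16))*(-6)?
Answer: 3456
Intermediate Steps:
W = 36
(W*(-16))*(-6) = (36*(-16))*(-6) = -576*(-6) = 3456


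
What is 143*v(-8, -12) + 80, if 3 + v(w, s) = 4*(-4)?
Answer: -2637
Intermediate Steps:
v(w, s) = -19 (v(w, s) = -3 + 4*(-4) = -3 - 16 = -19)
143*v(-8, -12) + 80 = 143*(-19) + 80 = -2717 + 80 = -2637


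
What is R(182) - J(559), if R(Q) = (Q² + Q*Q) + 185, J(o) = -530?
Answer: 66963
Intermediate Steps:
R(Q) = 185 + 2*Q² (R(Q) = (Q² + Q²) + 185 = 2*Q² + 185 = 185 + 2*Q²)
R(182) - J(559) = (185 + 2*182²) - 1*(-530) = (185 + 2*33124) + 530 = (185 + 66248) + 530 = 66433 + 530 = 66963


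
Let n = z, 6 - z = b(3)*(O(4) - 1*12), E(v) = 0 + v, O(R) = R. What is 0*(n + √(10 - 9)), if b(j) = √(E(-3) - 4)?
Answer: 0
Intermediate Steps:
E(v) = v
b(j) = I*√7 (b(j) = √(-3 - 4) = √(-7) = I*√7)
z = 6 + 8*I*√7 (z = 6 - I*√7*(4 - 1*12) = 6 - I*√7*(4 - 12) = 6 - I*√7*(-8) = 6 - (-8)*I*√7 = 6 + 8*I*√7 ≈ 6.0 + 21.166*I)
n = 6 + 8*I*√7 ≈ 6.0 + 21.166*I
0*(n + √(10 - 9)) = 0*((6 + 8*I*√7) + √(10 - 9)) = 0*((6 + 8*I*√7) + √1) = 0*((6 + 8*I*√7) + 1) = 0*(7 + 8*I*√7) = 0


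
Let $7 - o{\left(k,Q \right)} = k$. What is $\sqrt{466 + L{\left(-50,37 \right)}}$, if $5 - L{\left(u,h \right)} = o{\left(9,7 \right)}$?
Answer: $\sqrt{473} \approx 21.749$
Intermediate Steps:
$o{\left(k,Q \right)} = 7 - k$
$L{\left(u,h \right)} = 7$ ($L{\left(u,h \right)} = 5 - \left(7 - 9\right) = 5 - -2 = 5 + 2 = 7$)
$\sqrt{466 + L{\left(-50,37 \right)}} = \sqrt{466 + 7} = \sqrt{473}$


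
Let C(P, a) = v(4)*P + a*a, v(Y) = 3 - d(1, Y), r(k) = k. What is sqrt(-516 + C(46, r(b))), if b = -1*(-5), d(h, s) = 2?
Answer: I*sqrt(445) ≈ 21.095*I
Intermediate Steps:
b = 5
v(Y) = 1 (v(Y) = 3 - 1*2 = 3 - 2 = 1)
C(P, a) = P + a**2 (C(P, a) = 1*P + a*a = P + a**2)
sqrt(-516 + C(46, r(b))) = sqrt(-516 + (46 + 5**2)) = sqrt(-516 + (46 + 25)) = sqrt(-516 + 71) = sqrt(-445) = I*sqrt(445)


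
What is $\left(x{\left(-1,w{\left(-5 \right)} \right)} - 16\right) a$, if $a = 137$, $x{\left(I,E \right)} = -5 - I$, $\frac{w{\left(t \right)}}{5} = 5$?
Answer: $-2740$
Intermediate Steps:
$w{\left(t \right)} = 25$ ($w{\left(t \right)} = 5 \cdot 5 = 25$)
$\left(x{\left(-1,w{\left(-5 \right)} \right)} - 16\right) a = \left(\left(-5 - -1\right) - 16\right) 137 = \left(\left(-5 + 1\right) - 16\right) 137 = \left(-4 - 16\right) 137 = \left(-20\right) 137 = -2740$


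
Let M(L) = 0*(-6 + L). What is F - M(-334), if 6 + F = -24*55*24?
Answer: -31686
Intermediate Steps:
M(L) = 0
F = -31686 (F = -6 - 24*55*24 = -6 - 1320*24 = -6 - 31680 = -31686)
F - M(-334) = -31686 - 1*0 = -31686 + 0 = -31686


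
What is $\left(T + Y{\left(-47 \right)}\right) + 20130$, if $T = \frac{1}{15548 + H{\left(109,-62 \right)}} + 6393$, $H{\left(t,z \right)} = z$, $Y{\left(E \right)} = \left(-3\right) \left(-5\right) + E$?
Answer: $\frac{410239627}{15486} \approx 26491.0$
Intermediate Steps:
$Y{\left(E \right)} = 15 + E$
$T = \frac{99001999}{15486}$ ($T = \frac{1}{15548 - 62} + 6393 = \frac{1}{15486} + 6393 = \frac{99001999}{15486} \approx 6393.0$)
$\left(T + Y{\left(-47 \right)}\right) + 20130 = \left(\frac{99001999}{15486} + \left(15 - 47\right)\right) + 20130 = \left(\frac{99001999}{15486} - 32\right) + 20130 = \frac{98506447}{15486} + 20130 = \frac{410239627}{15486}$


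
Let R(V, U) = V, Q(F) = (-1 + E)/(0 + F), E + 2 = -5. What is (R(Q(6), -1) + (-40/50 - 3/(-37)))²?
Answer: 1297321/308025 ≈ 4.2117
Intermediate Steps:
E = -7 (E = -2 - 5 = -7)
Q(F) = -8/F (Q(F) = (-1 - 7)/(0 + F) = -8/F)
(R(Q(6), -1) + (-40/50 - 3/(-37)))² = (-8/6 + (-40/50 - 3/(-37)))² = (-8*⅙ + (-40*1/50 - 3*(-1/37)))² = (-4/3 + (-⅘ + 3/37))² = (-4/3 - 133/185)² = (-1139/555)² = 1297321/308025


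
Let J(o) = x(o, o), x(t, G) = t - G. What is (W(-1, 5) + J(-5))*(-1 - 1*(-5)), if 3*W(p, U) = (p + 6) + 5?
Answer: 40/3 ≈ 13.333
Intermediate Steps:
J(o) = 0 (J(o) = o - o = 0)
W(p, U) = 11/3 + p/3 (W(p, U) = ((p + 6) + 5)/3 = ((6 + p) + 5)/3 = (11 + p)/3 = 11/3 + p/3)
(W(-1, 5) + J(-5))*(-1 - 1*(-5)) = ((11/3 + (1/3)*(-1)) + 0)*(-1 - 1*(-5)) = ((11/3 - 1/3) + 0)*(-1 + 5) = (10/3 + 0)*4 = (10/3)*4 = 40/3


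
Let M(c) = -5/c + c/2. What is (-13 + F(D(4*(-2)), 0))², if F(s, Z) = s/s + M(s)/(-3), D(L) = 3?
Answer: 46225/324 ≈ 142.67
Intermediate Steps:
M(c) = c/2 - 5/c (M(c) = -5/c + c*(½) = -5/c + c/2 = c/2 - 5/c)
F(s, Z) = 1 - s/6 + 5/(3*s) (F(s, Z) = s/s + (s/2 - 5/s)/(-3) = 1 + (s/2 - 5/s)*(-⅓) = 1 + (-s/6 + 5/(3*s)) = 1 - s/6 + 5/(3*s))
(-13 + F(D(4*(-2)), 0))² = (-13 + (1 - ⅙*3 + (5/3)/3))² = (-13 + (1 - ½ + (5/3)*(⅓)))² = (-13 + (1 - ½ + 5/9))² = (-13 + 19/18)² = (-215/18)² = 46225/324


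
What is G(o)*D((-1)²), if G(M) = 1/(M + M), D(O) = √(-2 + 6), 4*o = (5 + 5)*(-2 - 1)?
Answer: -2/15 ≈ -0.13333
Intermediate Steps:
o = -15/2 (o = ((5 + 5)*(-2 - 1))/4 = (10*(-3))/4 = (¼)*(-30) = -15/2 ≈ -7.5000)
D(O) = 2 (D(O) = √4 = 2)
G(M) = 1/(2*M)
G(o)*D((-1)²) = (1/(2*(-15/2)))*2 = ((½)*(-2/15))*2 = -1/15*2 = -2/15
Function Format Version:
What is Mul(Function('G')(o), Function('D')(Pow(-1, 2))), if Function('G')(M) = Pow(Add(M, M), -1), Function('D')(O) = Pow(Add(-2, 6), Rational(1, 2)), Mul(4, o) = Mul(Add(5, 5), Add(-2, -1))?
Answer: Rational(-2, 15) ≈ -0.13333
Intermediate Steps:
o = Rational(-15, 2) (o = Mul(Rational(1, 4), Mul(Add(5, 5), Add(-2, -1))) = Mul(Rational(1, 4), Mul(10, -3)) = Mul(Rational(1, 4), -30) = Rational(-15, 2) ≈ -7.5000)
Function('D')(O) = 2 (Function('D')(O) = Pow(4, Rational(1, 2)) = 2)
Function('G')(M) = Mul(Rational(1, 2), Pow(M, -1)) (Function('G')(M) = Pow(Mul(2, M), -1) = Mul(Rational(1, 2), Pow(M, -1)))
Mul(Function('G')(o), Function('D')(Pow(-1, 2))) = Mul(Mul(Rational(1, 2), Pow(Rational(-15, 2), -1)), 2) = Mul(Mul(Rational(1, 2), Rational(-2, 15)), 2) = Mul(Rational(-1, 15), 2) = Rational(-2, 15)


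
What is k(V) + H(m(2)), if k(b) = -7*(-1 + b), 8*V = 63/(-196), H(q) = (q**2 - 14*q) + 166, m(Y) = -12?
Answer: 15529/32 ≈ 485.28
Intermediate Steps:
H(q) = 166 + q**2 - 14*q
V = -9/224 (V = (63/(-196))/8 = (63*(-1/196))/8 = (1/8)*(-9/28) = -9/224 ≈ -0.040179)
k(b) = 7 - 7*b
k(V) + H(m(2)) = (7 - 7*(-9/224)) + (166 + (-12)**2 - 14*(-12)) = (7 + 9/32) + (166 + 144 + 168) = 233/32 + 478 = 15529/32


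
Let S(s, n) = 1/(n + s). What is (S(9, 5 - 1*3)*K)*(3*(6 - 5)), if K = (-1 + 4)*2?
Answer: 18/11 ≈ 1.6364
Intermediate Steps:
K = 6 (K = 3*2 = 6)
(S(9, 5 - 1*3)*K)*(3*(6 - 5)) = (6/((5 - 1*3) + 9))*(3*(6 - 5)) = (6/((5 - 3) + 9))*(3*1) = (6/(2 + 9))*3 = (6/11)*3 = 18/11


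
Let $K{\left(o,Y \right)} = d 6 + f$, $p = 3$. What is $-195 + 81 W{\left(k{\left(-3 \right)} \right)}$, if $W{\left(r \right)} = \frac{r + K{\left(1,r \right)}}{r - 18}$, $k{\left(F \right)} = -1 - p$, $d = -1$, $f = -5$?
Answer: $- \frac{3075}{22} \approx -139.77$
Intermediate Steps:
$K{\left(o,Y \right)} = -11$ ($K{\left(o,Y \right)} = \left(-1\right) 6 - 5 = -6 - 5 = -11$)
$k{\left(F \right)} = -4$ ($k{\left(F \right)} = -1 - 3 = -4$)
$W{\left(r \right)} = \frac{-11 + r}{-18 + r}$ ($W{\left(r \right)} = \frac{r - 11}{r - 18} = \frac{-11 + r}{-18 + r}$)
$-195 + 81 W{\left(k{\left(-3 \right)} \right)} = -195 + 81 \frac{-11 - 4}{-18 - 4} = -195 + 81 \frac{1}{-22} \left(-15\right) = -195 + 81 \left(\left(- \frac{1}{22}\right) \left(-15\right)\right) = -195 + 81 \cdot \frac{15}{22} = -195 + \frac{1215}{22} = - \frac{3075}{22}$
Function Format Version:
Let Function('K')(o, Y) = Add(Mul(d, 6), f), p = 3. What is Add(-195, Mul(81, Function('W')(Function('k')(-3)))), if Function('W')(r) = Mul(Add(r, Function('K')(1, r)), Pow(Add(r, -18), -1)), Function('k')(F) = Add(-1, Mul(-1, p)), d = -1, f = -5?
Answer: Rational(-3075, 22) ≈ -139.77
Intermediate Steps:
Function('K')(o, Y) = -11 (Function('K')(o, Y) = Add(Mul(-1, 6), -5) = Add(-6, -5) = -11)
Function('k')(F) = -4 (Function('k')(F) = Add(-1, Mul(-1, 3)) = Add(-1, -3) = -4)
Function('W')(r) = Mul(Pow(Add(-18, r), -1), Add(-11, r)) (Function('W')(r) = Mul(Add(r, -11), Pow(Add(r, -18), -1)) = Mul(Add(-11, r), Pow(Add(-18, r), -1)) = Mul(Pow(Add(-18, r), -1), Add(-11, r)))
Add(-195, Mul(81, Function('W')(Function('k')(-3)))) = Add(-195, Mul(81, Mul(Pow(Add(-18, -4), -1), Add(-11, -4)))) = Add(-195, Mul(81, Mul(Pow(-22, -1), -15))) = Add(-195, Mul(81, Mul(Rational(-1, 22), -15))) = Add(-195, Mul(81, Rational(15, 22))) = Add(-195, Rational(1215, 22)) = Rational(-3075, 22)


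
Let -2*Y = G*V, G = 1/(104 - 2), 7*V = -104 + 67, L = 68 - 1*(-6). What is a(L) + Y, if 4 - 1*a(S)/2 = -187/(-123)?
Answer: 291877/58548 ≈ 4.9853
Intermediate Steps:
L = 74 (L = 68 + 6 = 74)
a(S) = 610/123 (a(S) = 8 - (-374)/(-123) = 8 - (-374)*(-1)/123 = 8 - 2*187/123 = 8 - 374/123 = 610/123)
V = -37/7 (V = (-104 + 67)/7 = (1/7)*(-37) = -37/7 ≈ -5.2857)
G = 1/102 ≈ 0.0098039
Y = 37/1428 (Y = -(-37)/(204*7) = -1/2*(-37/714) = 37/1428 ≈ 0.025910)
a(L) + Y = 610/123 + 37/1428 = 291877/58548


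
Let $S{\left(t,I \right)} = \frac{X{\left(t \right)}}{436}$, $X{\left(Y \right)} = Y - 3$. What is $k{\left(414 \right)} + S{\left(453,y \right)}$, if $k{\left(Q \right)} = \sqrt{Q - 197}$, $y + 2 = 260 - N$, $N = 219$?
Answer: $\frac{225}{218} + \sqrt{217} \approx 15.763$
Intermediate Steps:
$y = 39$ ($y = -2 + \left(260 - 219\right) = -2 + 41 = 39$)
$X{\left(Y \right)} = -3 + Y$ ($X{\left(Y \right)} = Y - 3 = -3 + Y$)
$S{\left(t,I \right)} = - \frac{3}{436} + \frac{t}{436}$ ($S{\left(t,I \right)} = \frac{-3 + t}{436} = \left(-3 + t\right) \frac{1}{436} = - \frac{3}{436} + \frac{t}{436}$)
$k{\left(Q \right)} = \sqrt{-197 + Q}$
$k{\left(414 \right)} + S{\left(453,y \right)} = \sqrt{-197 + 414} + \left(- \frac{3}{436} + \frac{1}{436} \cdot 453\right) = \sqrt{217} + \left(- \frac{3}{436} + \frac{453}{436}\right) = \sqrt{217} + \frac{225}{218} = \frac{225}{218} + \sqrt{217}$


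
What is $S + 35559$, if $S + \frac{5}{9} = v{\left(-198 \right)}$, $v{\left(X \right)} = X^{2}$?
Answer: $\frac{672862}{9} \approx 74763.0$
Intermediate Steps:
$S = \frac{352831}{9}$ ($S = - \frac{5}{9} + \left(-198\right)^{2} = - \frac{5}{9} + 39204 = \frac{352831}{9} \approx 39203.0$)
$S + 35559 = \frac{352831}{9} + 35559 = \frac{672862}{9}$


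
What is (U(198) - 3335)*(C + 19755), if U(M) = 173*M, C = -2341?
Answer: 538423466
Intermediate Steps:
(U(198) - 3335)*(C + 19755) = (173*198 - 3335)*(-2341 + 19755) = (34254 - 3335)*17414 = 30919*17414 = 538423466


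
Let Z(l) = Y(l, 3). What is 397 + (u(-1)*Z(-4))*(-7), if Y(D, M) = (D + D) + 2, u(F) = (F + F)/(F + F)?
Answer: 439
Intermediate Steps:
u(F) = 1 (u(F) = (2*F)/((2*F)) = (2*F)*(1/(2*F)) = 1)
Y(D, M) = 2 + 2*D (Y(D, M) = 2*D + 2 = 2 + 2*D)
Z(l) = 2 + 2*l
397 + (u(-1)*Z(-4))*(-7) = 397 + (1*(2 + 2*(-4)))*(-7) = 397 + (1*(2 - 8))*(-7) = 397 + (1*(-6))*(-7) = 397 - 6*(-7) = 397 + 42 = 439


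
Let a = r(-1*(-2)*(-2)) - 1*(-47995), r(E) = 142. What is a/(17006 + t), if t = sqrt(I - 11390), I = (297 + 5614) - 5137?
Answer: 409308911/144607326 - 48137*I*sqrt(2654)/144607326 ≈ 2.8305 - 0.017149*I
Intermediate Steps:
a = 48137 (a = 142 - 1*(-47995) = 142 + 47995 = 48137)
I = 774 (I = 5911 - 5137 = 774)
t = 2*I*sqrt(2654) (t = sqrt(774 - 11390) = sqrt(-10616) = 2*I*sqrt(2654) ≈ 103.03*I)
a/(17006 + t) = 48137/(17006 + 2*I*sqrt(2654))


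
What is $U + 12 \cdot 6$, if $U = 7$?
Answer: $79$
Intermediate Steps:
$U + 12 \cdot 6 = 7 + 12 \cdot 6 = 7 + 72 = 79$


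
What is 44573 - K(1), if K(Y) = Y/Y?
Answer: 44572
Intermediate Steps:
K(Y) = 1
44573 - K(1) = 44573 - 1*1 = 44573 - 1 = 44572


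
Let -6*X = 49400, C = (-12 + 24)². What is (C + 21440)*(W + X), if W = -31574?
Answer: -2577604448/3 ≈ -8.5920e+8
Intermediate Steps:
C = 144 (C = 12² = 144)
X = -24700/3 (X = -⅙*49400 = -24700/3 ≈ -8233.3)
(C + 21440)*(W + X) = (144 + 21440)*(-31574 - 24700/3) = 21584*(-119422/3) = -2577604448/3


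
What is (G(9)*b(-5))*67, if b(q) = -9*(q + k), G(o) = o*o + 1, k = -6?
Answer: 543906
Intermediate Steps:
G(o) = 1 + o² (G(o) = o² + 1 = 1 + o²)
b(q) = 54 - 9*q (b(q) = -9*(q - 6) = -9*(-6 + q) = 54 - 9*q)
(G(9)*b(-5))*67 = ((1 + 9²)*(54 - 9*(-5)))*67 = ((1 + 81)*(54 + 45))*67 = (82*99)*67 = 8118*67 = 543906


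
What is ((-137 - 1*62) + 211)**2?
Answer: 144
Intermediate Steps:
((-137 - 1*62) + 211)**2 = ((-137 - 62) + 211)**2 = (-199 + 211)**2 = 12**2 = 144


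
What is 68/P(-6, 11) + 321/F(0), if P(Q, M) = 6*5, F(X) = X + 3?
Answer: 1639/15 ≈ 109.27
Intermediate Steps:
F(X) = 3 + X
P(Q, M) = 30
68/P(-6, 11) + 321/F(0) = 68/30 + 321/(3 + 0) = 68*(1/30) + 321/3 = 34/15 + 321*(⅓) = 34/15 + 107 = 1639/15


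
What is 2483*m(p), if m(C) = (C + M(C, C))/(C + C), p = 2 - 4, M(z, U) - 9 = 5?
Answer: -7449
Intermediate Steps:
M(z, U) = 14 (M(z, U) = 9 + 5 = 14)
p = -2
m(C) = (14 + C)/(2*C) (m(C) = (C + 14)/(C + C) = (14 + C)/((2*C)) = (14 + C)*(1/(2*C)) = (14 + C)/(2*C))
2483*m(p) = 2483*((1/2)*(14 - 2)/(-2)) = 2483*((1/2)*(-1/2)*12) = 2483*(-3) = -7449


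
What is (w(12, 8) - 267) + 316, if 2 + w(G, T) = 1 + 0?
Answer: 48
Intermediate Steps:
w(G, T) = -1 (w(G, T) = -2 + (1 + 0) = -2 + 1 = -1)
(w(12, 8) - 267) + 316 = (-1 - 267) + 316 = -268 + 316 = 48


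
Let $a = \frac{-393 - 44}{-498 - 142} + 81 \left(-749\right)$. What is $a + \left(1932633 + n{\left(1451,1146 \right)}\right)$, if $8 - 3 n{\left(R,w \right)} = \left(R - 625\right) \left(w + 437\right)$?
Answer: $\frac{919113397}{640} \approx 1.4361 \cdot 10^{6}$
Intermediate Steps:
$n{\left(R,w \right)} = \frac{8}{3} - \frac{\left(-625 + R\right) \left(437 + w\right)}{3}$ ($n{\left(R,w \right)} = \frac{8}{3} - \frac{\left(R - 625\right) \left(w + 437\right)}{3} = \frac{8}{3} - \frac{\left(-625 + R\right) \left(437 + w\right)}{3}$)
$a = - \frac{38827723}{640}$ ($a = - \frac{437}{-640} - 60669 = \left(-437\right) \left(- \frac{1}{640}\right) - 60669 = \frac{437}{640} - 60669 = - \frac{38827723}{640} \approx -60668.0$)
$a + \left(1932633 + n{\left(1451,1146 \right)}\right) = - \frac{38827723}{640} + \left(1932633 + \left(\frac{273133}{3} - \frac{634087}{3} + \frac{625}{3} \cdot 1146 - \frac{1451}{3} \cdot 1146\right)\right) = - \frac{38827723}{640} + \left(1932633 + \left(\frac{273133}{3} - \frac{634087}{3} + 238750 - 554282\right)\right) = - \frac{38827723}{640} + \left(1932633 - 435850\right) = - \frac{38827723}{640} + 1496783 = \frac{919113397}{640}$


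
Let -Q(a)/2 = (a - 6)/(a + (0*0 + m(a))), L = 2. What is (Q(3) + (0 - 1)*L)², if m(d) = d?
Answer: 1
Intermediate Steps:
Q(a) = -(-6 + a)/a (Q(a) = -2*(a - 6)/(a + (0*0 + a)) = -2*(-6 + a)/(a + (0 + a)) = -2*(-6 + a)/(a + a) = -2*(-6 + a)/(2*a) = -2*(-6 + a)*1/(2*a) = -(-6 + a)/a)
(Q(3) + (0 - 1)*L)² = ((6 - 1*3)/3 + (0 - 1)*2)² = ((6 - 3)/3 - 1*2)² = ((⅓)*3 - 2)² = (1 - 2)² = (-1)² = 1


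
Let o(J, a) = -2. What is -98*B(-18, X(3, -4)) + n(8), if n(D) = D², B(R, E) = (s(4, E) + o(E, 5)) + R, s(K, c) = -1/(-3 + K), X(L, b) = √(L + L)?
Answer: 2122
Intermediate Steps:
X(L, b) = √2*√L (X(L, b) = √(2*L) = √2*√L)
B(R, E) = -3 + R (B(R, E) = (-1/(-3 + 4) - 2) + R = (-1/1 - 2) + R = (-1*1 - 2) + R = (-1 - 2) + R = -3 + R)
-98*B(-18, X(3, -4)) + n(8) = -98*(-3 - 18) + 8² = -98*(-21) + 64 = 2058 + 64 = 2122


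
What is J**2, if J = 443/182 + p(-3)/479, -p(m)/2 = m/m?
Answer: 44873219889/7600003684 ≈ 5.9044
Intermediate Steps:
p(m) = -2 (p(m) = -2*m/m = -2*1 = -2)
J = 211833/87178 (J = 443/182 - 2/479 = 211833/87178 ≈ 2.4299)
J**2 = (211833/87178)**2 = 44873219889/7600003684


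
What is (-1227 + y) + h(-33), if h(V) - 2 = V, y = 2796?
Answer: 1538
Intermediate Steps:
h(V) = 2 + V
(-1227 + y) + h(-33) = (-1227 + 2796) + (2 - 33) = 1569 - 31 = 1538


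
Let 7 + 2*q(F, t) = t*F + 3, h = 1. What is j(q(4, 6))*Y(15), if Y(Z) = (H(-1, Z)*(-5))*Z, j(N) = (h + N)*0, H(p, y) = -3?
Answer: 0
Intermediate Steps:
q(F, t) = -2 + F*t/2 (q(F, t) = -7/2 + (t*F + 3)/2 = -7/2 + (F*t + 3)/2 = -7/2 + (3 + F*t)/2 = -7/2 + (3/2 + F*t/2) = -2 + F*t/2)
j(N) = 0 (j(N) = (1 + N)*0 = 0)
Y(Z) = 15*Z (Y(Z) = (-3*(-5))*Z = 15*Z)
j(q(4, 6))*Y(15) = 0*(15*15) = 0*225 = 0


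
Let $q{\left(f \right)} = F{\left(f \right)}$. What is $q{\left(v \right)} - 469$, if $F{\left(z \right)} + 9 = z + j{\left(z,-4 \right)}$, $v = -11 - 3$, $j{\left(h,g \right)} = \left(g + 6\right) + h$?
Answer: $-504$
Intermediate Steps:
$j{\left(h,g \right)} = 6 + g + h$ ($j{\left(h,g \right)} = \left(6 + g\right) + h = 6 + g + h$)
$v = -14$ ($v = -11 - 3 = -14$)
$F{\left(z \right)} = -7 + 2 z$ ($F{\left(z \right)} = -9 + \left(z + \left(6 - 4 + z\right)\right) = -9 + \left(z + \left(2 + z\right)\right) = -9 + \left(2 + 2 z\right) = -7 + 2 z$)
$q{\left(f \right)} = -7 + 2 f$
$q{\left(v \right)} - 469 = \left(-7 + 2 \left(-14\right)\right) - 469 = \left(-7 - 28\right) - 469 = -35 - 469 = -504$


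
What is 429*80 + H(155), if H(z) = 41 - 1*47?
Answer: 34314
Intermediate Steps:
H(z) = -6 (H(z) = 41 - 47 = -6)
429*80 + H(155) = 429*80 - 6 = 34320 - 6 = 34314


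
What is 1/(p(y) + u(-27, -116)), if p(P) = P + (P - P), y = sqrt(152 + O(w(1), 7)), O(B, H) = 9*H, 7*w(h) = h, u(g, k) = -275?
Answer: -55/15082 - sqrt(215)/75410 ≈ -0.0038412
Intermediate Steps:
w(h) = h/7
y = sqrt(215) (y = sqrt(152 + 9*7) = sqrt(152 + 63) = sqrt(215) ≈ 14.663)
p(P) = P (p(P) = P + 0 = P)
1/(p(y) + u(-27, -116)) = 1/(sqrt(215) - 275) = 1/(-275 + sqrt(215))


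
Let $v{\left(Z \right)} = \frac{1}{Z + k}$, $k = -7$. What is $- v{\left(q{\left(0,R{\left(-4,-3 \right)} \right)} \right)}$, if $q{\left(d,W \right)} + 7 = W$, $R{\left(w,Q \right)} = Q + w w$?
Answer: $1$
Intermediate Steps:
$R{\left(w,Q \right)} = Q + w^{2}$
$q{\left(d,W \right)} = -7 + W$
$v{\left(Z \right)} = \frac{1}{-7 + Z}$ ($v{\left(Z \right)} = \frac{1}{Z - 7} = \frac{1}{-7 + Z}$)
$- v{\left(q{\left(0,R{\left(-4,-3 \right)} \right)} \right)} = - \frac{1}{-7 - \left(10 - 16\right)} = - \frac{1}{-7 + \left(-7 + \left(-3 + 16\right)\right)} = - \frac{1}{-7 + \left(-7 + 13\right)} = - \frac{1}{-7 + 6} = - \frac{1}{-1} = \left(-1\right) \left(-1\right) = 1$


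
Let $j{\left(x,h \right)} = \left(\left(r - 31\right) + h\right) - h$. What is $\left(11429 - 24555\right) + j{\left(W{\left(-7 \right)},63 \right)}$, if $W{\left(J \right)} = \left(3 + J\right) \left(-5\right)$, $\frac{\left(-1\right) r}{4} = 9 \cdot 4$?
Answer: $-13301$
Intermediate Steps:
$r = -144$ ($r = - 4 \cdot 9 \cdot 4 = \left(-4\right) 36 = -144$)
$W{\left(J \right)} = -15 - 5 J$
$j{\left(x,h \right)} = -175$ ($j{\left(x,h \right)} = \left(\left(-144 - 31\right) + h\right) - h = \left(-175 + h\right) - h = -175$)
$\left(11429 - 24555\right) + j{\left(W{\left(-7 \right)},63 \right)} = \left(11429 - 24555\right) - 175 = -13126 - 175 = -13301$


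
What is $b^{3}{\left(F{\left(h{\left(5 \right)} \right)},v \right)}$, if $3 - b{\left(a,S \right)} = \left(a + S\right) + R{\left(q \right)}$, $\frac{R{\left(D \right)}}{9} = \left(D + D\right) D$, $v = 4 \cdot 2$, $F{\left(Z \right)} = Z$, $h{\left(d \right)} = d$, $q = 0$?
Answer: $-1000$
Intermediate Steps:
$v = 8$
$R{\left(D \right)} = 18 D^{2}$ ($R{\left(D \right)} = 9 \left(D + D\right) D = 9 \cdot 2 D D = 9 \cdot 2 D^{2} = 18 D^{2}$)
$b{\left(a,S \right)} = 3 - S - a$ ($b{\left(a,S \right)} = 3 - \left(\left(a + S\right) + 18 \cdot 0^{2}\right) = 3 - \left(\left(S + a\right) + 18 \cdot 0\right) = 3 - \left(\left(S + a\right) + 0\right) = 3 - \left(S + a\right) = 3 - S - a$)
$b^{3}{\left(F{\left(h{\left(5 \right)} \right)},v \right)} = \left(3 - 8 - 5\right)^{3} = \left(-10\right)^{3} = -1000$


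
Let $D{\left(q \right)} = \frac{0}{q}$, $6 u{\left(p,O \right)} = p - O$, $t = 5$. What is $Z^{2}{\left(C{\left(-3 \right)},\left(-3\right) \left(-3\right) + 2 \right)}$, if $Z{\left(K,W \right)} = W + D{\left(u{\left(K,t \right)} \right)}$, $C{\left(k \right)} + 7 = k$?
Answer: $121$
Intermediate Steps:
$u{\left(p,O \right)} = - \frac{O}{6} + \frac{p}{6}$ ($u{\left(p,O \right)} = \frac{p - O}{6} = - \frac{O}{6} + \frac{p}{6}$)
$C{\left(k \right)} = -7 + k$
$D{\left(q \right)} = 0$
$Z{\left(K,W \right)} = W$ ($Z{\left(K,W \right)} = W + 0 = W$)
$Z^{2}{\left(C{\left(-3 \right)},\left(-3\right) \left(-3\right) + 2 \right)} = \left(\left(-3\right) \left(-3\right) + 2\right)^{2} = \left(9 + 2\right)^{2} = 11^{2} = 121$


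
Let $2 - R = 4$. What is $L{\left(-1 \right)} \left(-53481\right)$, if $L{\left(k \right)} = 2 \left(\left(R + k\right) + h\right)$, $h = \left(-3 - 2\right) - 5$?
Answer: $1390506$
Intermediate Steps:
$R = -2$ ($R = 2 - 4 = -2$)
$h = -10$ ($h = -5 - 5 = -10$)
$L{\left(k \right)} = -24 + 2 k$ ($L{\left(k \right)} = 2 \left(\left(-2 + k\right) - 10\right) = 2 \left(-12 + k\right) = -24 + 2 k$)
$L{\left(-1 \right)} \left(-53481\right) = \left(-24 + 2 \left(-1\right)\right) \left(-53481\right) = \left(-24 - 2\right) \left(-53481\right) = \left(-26\right) \left(-53481\right) = 1390506$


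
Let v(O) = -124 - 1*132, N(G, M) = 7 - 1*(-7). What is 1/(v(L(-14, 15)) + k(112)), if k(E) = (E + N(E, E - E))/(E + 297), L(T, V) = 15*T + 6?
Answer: -409/104578 ≈ -0.0039110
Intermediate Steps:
N(G, M) = 14 (N(G, M) = 7 + 7 = 14)
L(T, V) = 6 + 15*T
v(O) = -256 (v(O) = -124 - 132 = -256)
k(E) = (14 + E)/(297 + E) (k(E) = (E + 14)/(E + 297) = (14 + E)/(297 + E))
1/(v(L(-14, 15)) + k(112)) = 1/(-256 + (14 + 112)/(297 + 112)) = 1/(-256 + 126/409) = 1/(-104578/409) = -409/104578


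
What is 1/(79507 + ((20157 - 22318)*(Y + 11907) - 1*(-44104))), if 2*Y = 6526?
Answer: -1/32658759 ≈ -3.0620e-8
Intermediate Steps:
Y = 3263 (Y = (½)*6526 = 3263)
1/(79507 + ((20157 - 22318)*(Y + 11907) - 1*(-44104))) = 1/(79507 + ((20157 - 22318)*(3263 + 11907) - 1*(-44104))) = 1/(79507 + (-2161*15170 + 44104)) = 1/(79507 + (-32782370 + 44104)) = 1/(79507 - 32738266) = 1/(-32658759) = -1/32658759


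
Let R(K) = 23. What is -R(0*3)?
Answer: -23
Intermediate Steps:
-R(0*3) = -1*23 = -23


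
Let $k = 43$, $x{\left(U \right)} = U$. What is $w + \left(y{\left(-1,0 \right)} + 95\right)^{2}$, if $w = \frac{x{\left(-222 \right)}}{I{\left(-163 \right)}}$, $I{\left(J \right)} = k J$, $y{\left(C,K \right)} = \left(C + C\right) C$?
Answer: $\frac{65947903}{7009} \approx 9409.0$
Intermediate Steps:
$y{\left(C,K \right)} = 2 C^{2}$ ($y{\left(C,K \right)} = 2 C C = 2 C^{2}$)
$I{\left(J \right)} = 43 J$
$w = \frac{222}{7009}$ ($w = - \frac{222}{43 \left(-163\right)} = - \frac{222}{-7009} = \left(-222\right) \left(- \frac{1}{7009}\right) = \frac{222}{7009} \approx 0.031674$)
$w + \left(y{\left(-1,0 \right)} + 95\right)^{2} = \frac{222}{7009} + \left(2 \left(-1\right)^{2} + 95\right)^{2} = \frac{222}{7009} + \left(2 \cdot 1 + 95\right)^{2} = \frac{222}{7009} + \left(2 + 95\right)^{2} = \frac{222}{7009} + 97^{2} = \frac{222}{7009} + 9409 = \frac{65947903}{7009}$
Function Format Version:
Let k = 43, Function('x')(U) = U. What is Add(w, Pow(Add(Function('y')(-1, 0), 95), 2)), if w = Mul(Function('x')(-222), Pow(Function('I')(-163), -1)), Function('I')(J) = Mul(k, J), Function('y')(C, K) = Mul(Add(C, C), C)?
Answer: Rational(65947903, 7009) ≈ 9409.0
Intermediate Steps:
Function('y')(C, K) = Mul(2, Pow(C, 2)) (Function('y')(C, K) = Mul(Mul(2, C), C) = Mul(2, Pow(C, 2)))
Function('I')(J) = Mul(43, J)
w = Rational(222, 7009) (w = Mul(-222, Pow(Mul(43, -163), -1)) = Mul(-222, Pow(-7009, -1)) = Mul(-222, Rational(-1, 7009)) = Rational(222, 7009) ≈ 0.031674)
Add(w, Pow(Add(Function('y')(-1, 0), 95), 2)) = Add(Rational(222, 7009), Pow(Add(Mul(2, Pow(-1, 2)), 95), 2)) = Add(Rational(222, 7009), Pow(Add(Mul(2, 1), 95), 2)) = Add(Rational(222, 7009), Pow(Add(2, 95), 2)) = Add(Rational(222, 7009), Pow(97, 2)) = Add(Rational(222, 7009), 9409) = Rational(65947903, 7009)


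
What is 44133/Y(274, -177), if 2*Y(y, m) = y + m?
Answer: 88266/97 ≈ 909.96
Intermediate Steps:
Y(y, m) = m/2 + y/2 (Y(y, m) = (y + m)/2 = (m + y)/2 = m/2 + y/2)
44133/Y(274, -177) = 44133/((1/2)*(-177) + (1/2)*274) = 44133/(-177/2 + 137) = 44133/(97/2) = 44133*(2/97) = 88266/97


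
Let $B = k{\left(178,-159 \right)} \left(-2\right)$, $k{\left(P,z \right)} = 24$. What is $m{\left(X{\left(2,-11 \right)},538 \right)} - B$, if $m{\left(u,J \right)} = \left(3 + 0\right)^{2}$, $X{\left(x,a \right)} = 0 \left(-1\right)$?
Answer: $57$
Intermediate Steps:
$X{\left(x,a \right)} = 0$
$m{\left(u,J \right)} = 9$ ($m{\left(u,J \right)} = 3^{2} = 9$)
$B = -48$ ($B = 24 \left(-2\right) = -48$)
$m{\left(X{\left(2,-11 \right)},538 \right)} - B = 9 - -48 = 9 + 48 = 57$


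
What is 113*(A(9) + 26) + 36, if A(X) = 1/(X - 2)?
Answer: 20931/7 ≈ 2990.1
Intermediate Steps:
A(X) = 1/(-2 + X)
113*(A(9) + 26) + 36 = 113*(1/(-2 + 9) + 26) + 36 = 113*(1/7 + 26) + 36 = 113*(183/7) + 36 = 20679/7 + 36 = 20931/7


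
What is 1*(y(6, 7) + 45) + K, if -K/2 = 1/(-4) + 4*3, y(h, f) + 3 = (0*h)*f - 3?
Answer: 31/2 ≈ 15.500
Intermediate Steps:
y(h, f) = -6 (y(h, f) = -3 + ((0*h)*f - 3) = -3 + (0*f - 3) = -3 + (0 - 3) = -3 - 3 = -6)
K = -47/2 (K = -2*(1/(-4) + 4*3) = -2*(-1/4 + 12) = -2*47/4 = -47/2 ≈ -23.500)
1*(y(6, 7) + 45) + K = 1*(-6 + 45) - 47/2 = 1*39 - 47/2 = 39 - 47/2 = 31/2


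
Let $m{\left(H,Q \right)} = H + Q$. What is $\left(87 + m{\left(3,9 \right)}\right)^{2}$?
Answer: $9801$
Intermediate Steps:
$\left(87 + m{\left(3,9 \right)}\right)^{2} = \left(87 + \left(3 + 9\right)\right)^{2} = \left(87 + 12\right)^{2} = 99^{2} = 9801$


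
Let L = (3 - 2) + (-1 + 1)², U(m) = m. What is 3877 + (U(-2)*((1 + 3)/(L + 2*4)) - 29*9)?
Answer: 32536/9 ≈ 3615.1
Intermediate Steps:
L = 1 (L = 1 + 0² = 1 + 0 = 1)
3877 + (U(-2)*((1 + 3)/(L + 2*4)) - 29*9) = 3877 + (-2*(1 + 3)/(1 + 2*4) - 29*9) = 3877 + (-8/(1 + 8) - 261) = 3877 + (-8/9 - 261) = 3877 - 2357/9 = 32536/9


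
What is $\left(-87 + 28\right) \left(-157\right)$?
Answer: $9263$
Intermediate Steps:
$\left(-87 + 28\right) \left(-157\right) = \left(-59\right) \left(-157\right) = 9263$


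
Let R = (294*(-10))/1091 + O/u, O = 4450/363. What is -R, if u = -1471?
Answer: 1574735570/582564543 ≈ 2.7031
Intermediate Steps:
O = 4450/363 (O = 4450*(1/363) = 4450/363 ≈ 12.259)
R = -1574735570/582564543 (R = (294*(-10))/1091 + (4450/363)/(-1471) = -2940*1/1091 + (4450/363)*(-1/1471) = -2940/1091 - 4450/533973 = -1574735570/582564543 ≈ -2.7031)
-R = -1*(-1574735570/582564543) = 1574735570/582564543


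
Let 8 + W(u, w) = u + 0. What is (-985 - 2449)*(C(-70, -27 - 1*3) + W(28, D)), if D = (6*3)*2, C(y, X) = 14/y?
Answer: -339966/5 ≈ -67993.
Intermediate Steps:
D = 36 (D = 18*2 = 36)
W(u, w) = -8 + u (W(u, w) = -8 + (u + 0) = -8 + u)
(-985 - 2449)*(C(-70, -27 - 1*3) + W(28, D)) = (-985 - 2449)*(14/(-70) + (-8 + 28)) = -3434*(14*(-1/70) + 20) = -3434*(-⅕ + 20) = -3434*99/5 = -339966/5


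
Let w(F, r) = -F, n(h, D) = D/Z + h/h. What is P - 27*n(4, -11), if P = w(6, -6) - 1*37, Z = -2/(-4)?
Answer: 524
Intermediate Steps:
Z = ½ (Z = -2*(-¼) = ½ ≈ 0.50000)
n(h, D) = 1 + 2*D (n(h, D) = D/(½) + h/h = D*2 + 1 = 2*D + 1 = 1 + 2*D)
P = -43 (P = -1*6 - 1*37 = -6 - 37 = -43)
P - 27*n(4, -11) = -43 - 27*(1 + 2*(-11)) = -43 - 27*(1 - 22) = -43 - 27*(-21) = -43 + 567 = 524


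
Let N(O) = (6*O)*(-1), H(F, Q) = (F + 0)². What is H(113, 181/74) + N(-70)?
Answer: 13189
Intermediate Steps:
H(F, Q) = F²
N(O) = -6*O
H(113, 181/74) + N(-70) = 113² - 6*(-70) = 12769 + 420 = 13189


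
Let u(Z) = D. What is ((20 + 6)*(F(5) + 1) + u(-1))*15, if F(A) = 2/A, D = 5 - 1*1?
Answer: 606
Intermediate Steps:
D = 4 (D = 5 - 1 = 4)
u(Z) = 4
((20 + 6)*(F(5) + 1) + u(-1))*15 = ((20 + 6)*(2/5 + 1) + 4)*15 = (26*(2*(⅕) + 1) + 4)*15 = (26*(⅖ + 1) + 4)*15 = (26*(7/5) + 4)*15 = (182/5 + 4)*15 = (202/5)*15 = 606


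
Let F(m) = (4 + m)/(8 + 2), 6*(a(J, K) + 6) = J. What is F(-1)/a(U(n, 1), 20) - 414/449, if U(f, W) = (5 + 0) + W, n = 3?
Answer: -22047/22450 ≈ -0.98205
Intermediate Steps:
U(f, W) = 5 + W
a(J, K) = -6 + J/6
F(m) = ⅖ + m/10 (F(m) = (4 + m)/10 = (4 + m)*(⅒) = ⅖ + m/10)
F(-1)/a(U(n, 1), 20) - 414/449 = (⅖ + (⅒)*(-1))/(-6 + (5 + 1)/6) - 414/449 = (⅖ - ⅒)/(-6 + (⅙)*6) - 414*1/449 = 3/(10*(-6 + 1)) - 414/449 = (3/10)/(-5) - 414/449 = (3/10)*(-⅕) - 414/449 = -3/50 - 414/449 = -22047/22450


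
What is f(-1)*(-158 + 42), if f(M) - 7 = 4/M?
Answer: -348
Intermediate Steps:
f(M) = 7 + 4/M
f(-1)*(-158 + 42) = (7 + 4/(-1))*(-158 + 42) = (7 + 4*(-1))*(-116) = (7 - 4)*(-116) = 3*(-116) = -348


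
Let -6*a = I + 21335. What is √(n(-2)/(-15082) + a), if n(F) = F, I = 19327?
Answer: 2*I*√96346372399/7541 ≈ 82.323*I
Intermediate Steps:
a = -6777 (a = -(19327 + 21335)/6 = -⅙*40662 = -6777)
√(n(-2)/(-15082) + a) = √(-2/(-15082) - 6777) = √(-2*(-1/15082) - 6777) = √(1/7541 - 6777) = √(-51105356/7541) = 2*I*√96346372399/7541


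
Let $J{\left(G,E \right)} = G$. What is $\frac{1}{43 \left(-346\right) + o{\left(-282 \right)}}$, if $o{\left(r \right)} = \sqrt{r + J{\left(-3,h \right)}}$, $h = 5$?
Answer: $- \frac{14878}{221355169} - \frac{i \sqrt{285}}{221355169} \approx -6.7213 \cdot 10^{-5} - 7.6266 \cdot 10^{-8} i$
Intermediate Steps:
$o{\left(r \right)} = \sqrt{-3 + r}$ ($o{\left(r \right)} = \sqrt{r - 3} = \sqrt{-3 + r}$)
$\frac{1}{43 \left(-346\right) + o{\left(-282 \right)}} = \frac{1}{43 \left(-346\right) + \sqrt{-3 - 282}} = \frac{1}{-14878 + \sqrt{-285}} = \frac{1}{-14878 + i \sqrt{285}}$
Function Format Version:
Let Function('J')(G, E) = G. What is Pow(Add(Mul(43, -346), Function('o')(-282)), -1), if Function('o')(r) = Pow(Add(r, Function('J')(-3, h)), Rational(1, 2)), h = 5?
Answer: Add(Rational(-14878, 221355169), Mul(Rational(-1, 221355169), I, Pow(285, Rational(1, 2)))) ≈ Add(-6.7213e-5, Mul(-7.6266e-8, I))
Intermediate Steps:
Function('o')(r) = Pow(Add(-3, r), Rational(1, 2)) (Function('o')(r) = Pow(Add(r, -3), Rational(1, 2)) = Pow(Add(-3, r), Rational(1, 2)))
Pow(Add(Mul(43, -346), Function('o')(-282)), -1) = Pow(Add(Mul(43, -346), Pow(Add(-3, -282), Rational(1, 2))), -1) = Pow(Add(-14878, Pow(-285, Rational(1, 2))), -1) = Pow(Add(-14878, Mul(I, Pow(285, Rational(1, 2)))), -1)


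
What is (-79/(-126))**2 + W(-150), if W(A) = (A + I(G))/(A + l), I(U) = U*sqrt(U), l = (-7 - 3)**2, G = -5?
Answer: 53869/15876 + I*sqrt(5)/10 ≈ 3.3931 + 0.22361*I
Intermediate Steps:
l = 100 (l = (-10)**2 = 100)
I(U) = U**(3/2)
W(A) = (A - 5*I*sqrt(5))/(100 + A) (W(A) = (A + (-5)**(3/2))/(A + 100) = (A - 5*I*sqrt(5))/(100 + A))
(-79/(-126))**2 + W(-150) = (-79/(-126))**2 + (-150 - 5*I*sqrt(5))/(100 - 150) = (-79*(-1/126))**2 + (-150 - 5*I*sqrt(5))/(-50) = (79/126)**2 - (-150 - 5*I*sqrt(5))/50 = 6241/15876 + (3 + I*sqrt(5)/10) = 53869/15876 + I*sqrt(5)/10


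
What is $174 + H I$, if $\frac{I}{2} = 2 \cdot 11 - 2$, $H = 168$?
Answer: $6894$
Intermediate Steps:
$I = 40$ ($I = 2 \left(2 \cdot 11 - 2\right) = 2 \left(22 - 2\right) = 2 \cdot 20 = 40$)
$174 + H I = 174 + 168 \cdot 40 = 174 + 6720 = 6894$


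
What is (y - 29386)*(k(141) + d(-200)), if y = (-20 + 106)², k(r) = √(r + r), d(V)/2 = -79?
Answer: 3474420 - 21990*√282 ≈ 3.1051e+6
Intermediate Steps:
d(V) = -158 (d(V) = 2*(-79) = -158)
k(r) = √2*√r (k(r) = √(2*r) = √2*√r)
y = 7396 (y = 86² = 7396)
(y - 29386)*(k(141) + d(-200)) = (7396 - 29386)*(√2*√141 - 158) = -21990*(√282 - 158) = -21990*(-158 + √282) = 3474420 - 21990*√282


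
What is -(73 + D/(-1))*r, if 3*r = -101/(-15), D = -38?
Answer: -3737/15 ≈ -249.13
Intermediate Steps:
r = 101/45 (r = (-101/(-15))/3 = (-101*(-1/15))/3 = (1/3)*(101/15) = 101/45 ≈ 2.2444)
-(73 + D/(-1))*r = -(73 - 38/(-1))*101/45 = -(73 - 38*(-1))*101/45 = -(73 + 38)*101/45 = -111*101/45 = -1*3737/15 = -3737/15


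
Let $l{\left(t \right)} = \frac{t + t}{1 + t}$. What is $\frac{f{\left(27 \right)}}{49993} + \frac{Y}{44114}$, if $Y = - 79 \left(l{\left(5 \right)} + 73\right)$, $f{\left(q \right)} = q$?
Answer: $- \frac{62935921}{472583829} \approx -0.13317$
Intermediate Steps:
$l{\left(t \right)} = \frac{2 t}{1 + t}$
$Y = - \frac{17696}{3}$ ($Y = - 79 \left(2 \cdot 5 \frac{1}{1 + 5} + 73\right) = - 79 \left(2 \cdot 5 \cdot \frac{1}{6} + 73\right) = - 79 \left(\frac{5}{3} + 73\right) = \left(-79\right) \frac{224}{3} = - \frac{17696}{3} \approx -5898.7$)
$\frac{f{\left(27 \right)}}{49993} + \frac{Y}{44114} = \frac{27}{49993} - \frac{17696}{3 \cdot 44114} = 27 \cdot \frac{1}{49993} - \frac{1264}{9453} = \frac{27}{49993} - \frac{1264}{9453} = - \frac{62935921}{472583829}$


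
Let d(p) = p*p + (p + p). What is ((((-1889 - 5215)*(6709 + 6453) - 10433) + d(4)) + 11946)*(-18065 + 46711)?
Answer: -2678438554906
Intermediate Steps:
d(p) = p² + 2*p
((((-1889 - 5215)*(6709 + 6453) - 10433) + d(4)) + 11946)*(-18065 + 46711) = ((((-1889 - 5215)*(6709 + 6453) - 10433) + 4*(2 + 4)) + 11946)*(-18065 + 46711) = (((-7104*13162 - 10433) + 4*6) + 11946)*28646 = (((-93502848 - 10433) + 24) + 11946)*28646 = ((-93513281 + 24) + 11946)*28646 = (-93513257 + 11946)*28646 = -93501311*28646 = -2678438554906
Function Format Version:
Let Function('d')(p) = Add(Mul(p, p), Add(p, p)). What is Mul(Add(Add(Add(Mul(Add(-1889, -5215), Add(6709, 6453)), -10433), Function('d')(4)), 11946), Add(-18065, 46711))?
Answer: -2678438554906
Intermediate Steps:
Function('d')(p) = Add(Pow(p, 2), Mul(2, p))
Mul(Add(Add(Add(Mul(Add(-1889, -5215), Add(6709, 6453)), -10433), Function('d')(4)), 11946), Add(-18065, 46711)) = Mul(Add(Add(Add(Mul(Add(-1889, -5215), Add(6709, 6453)), -10433), Mul(4, Add(2, 4))), 11946), Add(-18065, 46711)) = Mul(Add(Add(Add(Mul(-7104, 13162), -10433), Mul(4, 6)), 11946), 28646) = Mul(Add(Add(Add(-93502848, -10433), 24), 11946), 28646) = Mul(Add(Add(-93513281, 24), 11946), 28646) = Mul(Add(-93513257, 11946), 28646) = Mul(-93501311, 28646) = -2678438554906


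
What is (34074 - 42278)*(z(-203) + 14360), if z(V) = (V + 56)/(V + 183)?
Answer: -589348697/5 ≈ -1.1787e+8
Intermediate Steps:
z(V) = (56 + V)/(183 + V)
(34074 - 42278)*(z(-203) + 14360) = (34074 - 42278)*((56 - 203)/(183 - 203) + 14360) = -8204*(-147/(-20) + 14360) = -8204*(-1/20*(-147) + 14360) = -8204*(147/20 + 14360) = -8204*287347/20 = -589348697/5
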